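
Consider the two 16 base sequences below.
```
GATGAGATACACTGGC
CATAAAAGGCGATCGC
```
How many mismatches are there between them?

The sequences differ at positions 1, 4, 6, 8, 9, 11, 12, 14 (1-based) — 8 in total.

8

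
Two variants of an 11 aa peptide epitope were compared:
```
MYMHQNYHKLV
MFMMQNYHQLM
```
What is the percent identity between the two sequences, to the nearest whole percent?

Mismatches at positions 2, 4, 9, 11 (1-based): 4 of 11.
Identical positions: 7/11 = 63.64% → 64%.

64%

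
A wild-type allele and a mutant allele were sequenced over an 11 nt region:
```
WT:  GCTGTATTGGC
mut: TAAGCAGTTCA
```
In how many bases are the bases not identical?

8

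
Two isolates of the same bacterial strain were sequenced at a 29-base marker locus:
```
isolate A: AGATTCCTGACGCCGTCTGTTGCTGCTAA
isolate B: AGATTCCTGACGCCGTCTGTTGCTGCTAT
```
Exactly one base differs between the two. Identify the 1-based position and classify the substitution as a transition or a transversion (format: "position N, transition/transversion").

Position 29 changes A→T. A is a purine and T is a pyrimidine, so this is a transversion.

position 29, transversion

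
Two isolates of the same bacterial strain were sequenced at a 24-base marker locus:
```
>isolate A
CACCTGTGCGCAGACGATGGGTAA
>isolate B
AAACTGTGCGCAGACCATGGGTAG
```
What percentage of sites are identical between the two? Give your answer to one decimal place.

4 positions differ (1, 3, 16, 24), so 20 of 24 match: 20/24 = 83.33%.

83.3%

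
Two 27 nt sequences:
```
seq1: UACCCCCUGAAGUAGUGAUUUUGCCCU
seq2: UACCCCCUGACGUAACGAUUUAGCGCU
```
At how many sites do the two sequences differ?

5

The sequences differ at sites 11, 15, 16, 22, 25 (1-based) — 5 in total.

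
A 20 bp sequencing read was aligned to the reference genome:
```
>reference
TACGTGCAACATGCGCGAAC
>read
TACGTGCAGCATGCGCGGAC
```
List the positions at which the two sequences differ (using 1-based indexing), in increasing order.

9, 18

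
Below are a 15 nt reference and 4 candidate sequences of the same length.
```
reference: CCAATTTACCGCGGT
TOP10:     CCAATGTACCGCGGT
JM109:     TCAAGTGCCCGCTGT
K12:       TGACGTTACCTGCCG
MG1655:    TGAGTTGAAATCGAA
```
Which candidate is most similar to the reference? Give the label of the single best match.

Hamming distances to reference — TOP10: 1; JM109: 5; K12: 9; MG1655: 9.
Smallest is TOP10 with 1 mismatch.

TOP10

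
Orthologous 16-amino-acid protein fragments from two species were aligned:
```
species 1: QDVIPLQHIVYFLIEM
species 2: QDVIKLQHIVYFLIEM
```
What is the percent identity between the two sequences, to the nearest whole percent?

94%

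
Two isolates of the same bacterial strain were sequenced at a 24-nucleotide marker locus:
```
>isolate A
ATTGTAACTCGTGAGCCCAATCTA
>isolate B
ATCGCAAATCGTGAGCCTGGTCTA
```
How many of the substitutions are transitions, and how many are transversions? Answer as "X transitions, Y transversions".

Transitions (purine↔purine or pyrimidine↔pyrimidine): 3 T→C, 5 T→C, 18 C→T, 19 A→G, 20 A→G.
Transversions (purine↔pyrimidine): 8 C→A.

5 transitions, 1 transversion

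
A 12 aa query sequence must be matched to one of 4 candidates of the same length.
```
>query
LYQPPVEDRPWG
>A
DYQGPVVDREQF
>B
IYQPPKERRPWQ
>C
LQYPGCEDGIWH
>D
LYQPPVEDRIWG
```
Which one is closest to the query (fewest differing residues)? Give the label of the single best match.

D

A differs at 6 residues; B differs at 4 residues; C differs at 7 residues; D differs at 1 residue. The closest is D.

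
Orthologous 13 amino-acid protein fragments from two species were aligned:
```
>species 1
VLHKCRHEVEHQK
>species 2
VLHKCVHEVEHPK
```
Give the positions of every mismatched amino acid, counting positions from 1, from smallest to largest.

Scanning 1-based: 6: R/V; 12: Q/P.

6, 12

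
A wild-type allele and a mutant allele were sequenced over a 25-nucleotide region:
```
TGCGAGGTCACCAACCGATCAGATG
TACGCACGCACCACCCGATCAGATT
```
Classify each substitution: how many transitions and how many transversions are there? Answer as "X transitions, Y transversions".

2 transitions, 5 transversions

Transitions (purine↔purine or pyrimidine↔pyrimidine): 2 G→A, 6 G→A.
Transversions (purine↔pyrimidine): 5 A→C, 7 G→C, 8 T→G, 14 A→C, 25 G→T.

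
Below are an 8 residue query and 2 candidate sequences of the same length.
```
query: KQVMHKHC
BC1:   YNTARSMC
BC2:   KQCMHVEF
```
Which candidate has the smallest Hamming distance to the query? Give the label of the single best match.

Hamming distances to query — BC1: 7; BC2: 4.
Smallest is BC2 with 4 mismatches.

BC2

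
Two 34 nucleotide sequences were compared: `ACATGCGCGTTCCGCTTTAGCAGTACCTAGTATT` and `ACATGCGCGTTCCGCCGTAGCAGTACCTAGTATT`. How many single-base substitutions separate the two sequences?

2

Comparing position by position, 2 bases differ: 16 (T/C), 17 (T/G).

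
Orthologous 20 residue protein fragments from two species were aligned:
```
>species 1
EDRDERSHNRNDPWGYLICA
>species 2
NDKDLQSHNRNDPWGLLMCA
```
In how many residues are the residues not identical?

Mismatches (1-based): residue 1: E→N; residue 3: R→K; residue 5: E→L; residue 6: R→Q; residue 16: Y→L; residue 18: I→M.

6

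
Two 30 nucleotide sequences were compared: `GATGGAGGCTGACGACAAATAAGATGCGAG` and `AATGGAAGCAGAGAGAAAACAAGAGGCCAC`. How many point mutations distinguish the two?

11

Comparing position by position, 11 bases differ: 1 (G/A), 7 (G/A), 10 (T/A), 13 (C/G), 14 (G/A), 15 (A/G), 16 (C/A), 20 (T/C), 25 (T/G), 28 (G/C), 30 (G/C).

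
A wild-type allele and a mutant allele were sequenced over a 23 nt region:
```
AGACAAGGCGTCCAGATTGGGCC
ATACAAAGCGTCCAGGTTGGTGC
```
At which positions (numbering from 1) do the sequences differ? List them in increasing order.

2, 7, 16, 21, 22

Scanning 1-based: 2: G/T; 7: G/A; 16: A/G; 21: G/T; 22: C/G.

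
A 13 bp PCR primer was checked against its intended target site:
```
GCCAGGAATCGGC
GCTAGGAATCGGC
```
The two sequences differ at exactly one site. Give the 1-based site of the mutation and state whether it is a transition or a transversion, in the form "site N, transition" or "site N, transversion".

The sequences differ only at site 3: C→T (pyrimidine→pyrimidine), a transition.

site 3, transition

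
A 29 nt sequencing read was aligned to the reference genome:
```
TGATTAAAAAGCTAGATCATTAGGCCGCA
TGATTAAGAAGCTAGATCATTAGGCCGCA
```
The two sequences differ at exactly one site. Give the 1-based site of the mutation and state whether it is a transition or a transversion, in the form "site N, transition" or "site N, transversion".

site 8, transition

Site 8 changes A→G. A is a purine and G is a purine, so this is a transition.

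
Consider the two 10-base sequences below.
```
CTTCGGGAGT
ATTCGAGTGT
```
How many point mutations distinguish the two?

3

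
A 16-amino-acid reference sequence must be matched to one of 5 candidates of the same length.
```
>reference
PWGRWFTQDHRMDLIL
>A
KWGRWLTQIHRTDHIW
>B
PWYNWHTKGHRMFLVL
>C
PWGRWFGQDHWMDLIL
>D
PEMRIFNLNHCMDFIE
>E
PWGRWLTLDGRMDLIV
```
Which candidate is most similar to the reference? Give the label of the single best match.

C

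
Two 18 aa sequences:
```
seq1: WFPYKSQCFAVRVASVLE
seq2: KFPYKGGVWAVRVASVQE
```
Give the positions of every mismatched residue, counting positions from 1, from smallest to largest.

1, 6, 7, 8, 9, 17

Scanning 1-based: 1: W/K; 6: S/G; 7: Q/G; 8: C/V; 9: F/W; 17: L/Q.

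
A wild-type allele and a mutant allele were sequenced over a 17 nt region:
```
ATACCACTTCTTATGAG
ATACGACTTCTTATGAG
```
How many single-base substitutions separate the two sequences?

1

Comparing position by position, 1 base differs: 5 (C/G).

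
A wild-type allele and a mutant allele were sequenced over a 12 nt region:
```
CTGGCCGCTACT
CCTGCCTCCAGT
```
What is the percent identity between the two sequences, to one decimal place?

58.3%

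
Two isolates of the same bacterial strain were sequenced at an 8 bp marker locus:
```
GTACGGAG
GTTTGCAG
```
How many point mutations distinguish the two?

Mismatches (1-based): site 3: A→T; site 4: C→T; site 6: G→C.

3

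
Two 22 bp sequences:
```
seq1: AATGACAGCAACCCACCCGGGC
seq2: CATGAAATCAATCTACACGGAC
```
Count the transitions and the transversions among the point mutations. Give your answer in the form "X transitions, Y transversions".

Transitions (purine↔purine or pyrimidine↔pyrimidine): 12 C→T, 14 C→T, 21 G→A.
Transversions (purine↔pyrimidine): 1 A→C, 6 C→A, 8 G→T, 17 C→A.

3 transitions, 4 transversions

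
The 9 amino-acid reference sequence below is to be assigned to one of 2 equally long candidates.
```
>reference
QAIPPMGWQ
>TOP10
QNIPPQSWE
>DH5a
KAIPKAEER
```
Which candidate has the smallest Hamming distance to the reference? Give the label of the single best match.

TOP10 differs at 4 positions; DH5a differs at 6 positions. The closest is TOP10.

TOP10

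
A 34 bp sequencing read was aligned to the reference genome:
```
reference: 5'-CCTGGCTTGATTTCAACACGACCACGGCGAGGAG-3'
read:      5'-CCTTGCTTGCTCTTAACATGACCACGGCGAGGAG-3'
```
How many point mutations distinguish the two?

5

Mismatches (1-based): site 4: G→T; site 10: A→C; site 12: T→C; site 14: C→T; site 19: C→T.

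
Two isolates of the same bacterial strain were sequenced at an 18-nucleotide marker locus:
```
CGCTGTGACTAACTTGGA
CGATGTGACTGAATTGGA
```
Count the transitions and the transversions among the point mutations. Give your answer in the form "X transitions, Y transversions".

Transitions (purine↔purine or pyrimidine↔pyrimidine): 11 A→G.
Transversions (purine↔pyrimidine): 3 C→A, 13 C→A.

1 transition, 2 transversions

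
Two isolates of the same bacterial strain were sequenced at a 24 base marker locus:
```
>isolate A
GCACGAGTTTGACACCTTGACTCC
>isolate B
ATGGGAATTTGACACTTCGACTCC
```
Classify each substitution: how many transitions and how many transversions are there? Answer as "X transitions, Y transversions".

6 transitions, 1 transversion

Transitions (purine↔purine or pyrimidine↔pyrimidine): 1 G→A, 2 C→T, 3 A→G, 7 G→A, 16 C→T, 18 T→C.
Transversions (purine↔pyrimidine): 4 C→G.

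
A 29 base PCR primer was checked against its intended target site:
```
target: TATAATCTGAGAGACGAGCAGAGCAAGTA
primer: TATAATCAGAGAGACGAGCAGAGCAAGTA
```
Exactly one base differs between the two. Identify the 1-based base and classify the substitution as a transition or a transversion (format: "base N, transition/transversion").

base 8, transversion

Base 8 changes T→A. T is a pyrimidine and A is a purine, so this is a transversion.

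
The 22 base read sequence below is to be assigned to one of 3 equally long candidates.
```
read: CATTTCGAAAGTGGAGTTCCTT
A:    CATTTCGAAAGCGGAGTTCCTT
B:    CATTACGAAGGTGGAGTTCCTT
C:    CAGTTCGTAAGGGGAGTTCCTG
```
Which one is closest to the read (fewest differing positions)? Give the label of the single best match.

Hamming distances to read — A: 1; B: 2; C: 4.
Smallest is A with 1 mismatch.

A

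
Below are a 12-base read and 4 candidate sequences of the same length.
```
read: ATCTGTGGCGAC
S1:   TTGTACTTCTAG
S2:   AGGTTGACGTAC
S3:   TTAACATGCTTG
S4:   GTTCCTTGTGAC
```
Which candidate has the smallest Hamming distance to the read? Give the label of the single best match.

S4

S1 differs at 8 bases; S2 differs at 8 bases; S3 differs at 9 bases; S4 differs at 6 bases. The closest is S4.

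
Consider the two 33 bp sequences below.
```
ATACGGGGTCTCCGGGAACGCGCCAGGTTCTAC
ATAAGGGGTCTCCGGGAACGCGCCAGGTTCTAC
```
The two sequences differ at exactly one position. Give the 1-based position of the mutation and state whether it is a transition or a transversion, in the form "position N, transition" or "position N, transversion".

The sequences differ only at position 4: C→A (pyrimidine→purine), a transversion.

position 4, transversion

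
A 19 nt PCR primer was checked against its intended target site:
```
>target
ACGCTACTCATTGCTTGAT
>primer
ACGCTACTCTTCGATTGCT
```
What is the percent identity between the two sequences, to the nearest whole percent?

Mismatches at positions 10, 12, 14, 18 (1-based): 4 of 19.
Identical positions: 15/19 = 78.95% → 79%.

79%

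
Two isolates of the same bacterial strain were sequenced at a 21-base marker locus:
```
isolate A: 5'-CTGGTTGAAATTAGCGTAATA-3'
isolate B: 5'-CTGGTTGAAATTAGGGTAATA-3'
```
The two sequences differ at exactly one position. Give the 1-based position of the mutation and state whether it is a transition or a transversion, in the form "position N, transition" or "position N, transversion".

The sequences differ only at position 15: C→G (pyrimidine→purine), a transversion.

position 15, transversion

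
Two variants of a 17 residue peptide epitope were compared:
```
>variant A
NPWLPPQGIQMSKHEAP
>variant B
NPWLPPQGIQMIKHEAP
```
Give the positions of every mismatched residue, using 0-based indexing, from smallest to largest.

Scanning 0-based: 11: S/I.

11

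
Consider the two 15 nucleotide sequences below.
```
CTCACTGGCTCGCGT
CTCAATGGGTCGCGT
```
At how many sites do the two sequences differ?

Mismatches (1-based): site 5: C→A; site 9: C→G.

2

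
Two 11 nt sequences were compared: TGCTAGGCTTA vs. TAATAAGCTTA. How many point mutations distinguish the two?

3

The sequences differ at bases 2, 3, 6 (1-based) — 3 in total.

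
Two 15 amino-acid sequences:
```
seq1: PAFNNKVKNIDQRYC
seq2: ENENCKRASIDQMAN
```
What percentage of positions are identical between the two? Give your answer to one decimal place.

33.3%

10 positions differ (1, 2, 3, 5, 7, 8, 9, 13, 14, 15), so 5 of 15 match: 5/15 = 33.33%.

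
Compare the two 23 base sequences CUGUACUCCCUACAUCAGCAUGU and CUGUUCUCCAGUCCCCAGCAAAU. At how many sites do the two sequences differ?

Comparing position by position, 8 sites differ: 5 (A/U), 10 (C/A), 11 (U/G), 12 (A/U), 14 (A/C), 15 (U/C), 21 (U/A), 22 (G/A).

8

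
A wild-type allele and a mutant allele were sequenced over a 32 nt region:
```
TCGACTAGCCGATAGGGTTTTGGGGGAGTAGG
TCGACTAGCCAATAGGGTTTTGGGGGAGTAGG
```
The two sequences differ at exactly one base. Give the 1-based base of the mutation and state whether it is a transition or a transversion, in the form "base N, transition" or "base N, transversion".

The sequences differ only at base 11: G→A (purine→purine), a transition.

base 11, transition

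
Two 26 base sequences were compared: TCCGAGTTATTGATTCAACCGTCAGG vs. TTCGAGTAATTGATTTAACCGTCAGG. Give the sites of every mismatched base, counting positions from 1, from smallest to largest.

Scanning 1-based: 2: C/T; 8: T/A; 16: C/T.

2, 8, 16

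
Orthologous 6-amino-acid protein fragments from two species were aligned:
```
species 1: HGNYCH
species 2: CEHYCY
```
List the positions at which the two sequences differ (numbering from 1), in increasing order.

1, 2, 3, 6

Differences at position 1 (H→C), position 2 (G→E), position 3 (N→H), position 6 (H→Y).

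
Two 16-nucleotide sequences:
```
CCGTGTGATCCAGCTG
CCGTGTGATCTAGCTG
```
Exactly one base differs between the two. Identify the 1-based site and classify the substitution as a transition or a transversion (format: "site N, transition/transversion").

The sequences differ only at site 11: C→T (pyrimidine→pyrimidine), a transition.

site 11, transition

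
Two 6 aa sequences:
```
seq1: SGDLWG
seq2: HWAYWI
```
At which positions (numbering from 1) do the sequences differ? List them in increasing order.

1, 2, 3, 4, 6

Differences at position 1 (S→H), position 2 (G→W), position 3 (D→A), position 4 (L→Y), position 6 (G→I).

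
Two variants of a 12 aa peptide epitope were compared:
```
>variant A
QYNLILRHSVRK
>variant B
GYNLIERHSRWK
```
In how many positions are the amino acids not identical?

Comparing position by position, 4 positions differ: 1 (Q/G), 6 (L/E), 10 (V/R), 11 (R/W).

4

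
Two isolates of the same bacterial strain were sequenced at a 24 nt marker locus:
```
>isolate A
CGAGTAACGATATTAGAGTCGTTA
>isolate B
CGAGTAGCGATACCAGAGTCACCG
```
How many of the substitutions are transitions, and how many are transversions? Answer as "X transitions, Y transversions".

Mismatches (1-based):
base 7: A→G (purine→purine, transition)
base 13: T→C (pyrimidine→pyrimidine, transition)
base 14: T→C (pyrimidine→pyrimidine, transition)
base 21: G→A (purine→purine, transition)
base 22: T→C (pyrimidine→pyrimidine, transition)
base 23: T→C (pyrimidine→pyrimidine, transition)
base 24: A→G (purine→purine, transition)

7 transitions, 0 transversions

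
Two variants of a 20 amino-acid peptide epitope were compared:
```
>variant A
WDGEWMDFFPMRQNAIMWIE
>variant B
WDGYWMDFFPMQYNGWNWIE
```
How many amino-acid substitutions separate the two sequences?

The sequences differ at residues 4, 12, 13, 15, 16, 17 (1-based) — 6 in total.

6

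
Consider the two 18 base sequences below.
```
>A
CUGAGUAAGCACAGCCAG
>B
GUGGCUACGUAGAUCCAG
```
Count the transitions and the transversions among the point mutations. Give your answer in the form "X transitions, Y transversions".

2 transitions, 5 transversions

Mismatches (1-based):
site 1: C→G (pyrimidine→purine, transversion)
site 4: A→G (purine→purine, transition)
site 5: G→C (purine→pyrimidine, transversion)
site 8: A→C (purine→pyrimidine, transversion)
site 10: C→U (pyrimidine→pyrimidine, transition)
site 12: C→G (pyrimidine→purine, transversion)
site 14: G→U (purine→pyrimidine, transversion)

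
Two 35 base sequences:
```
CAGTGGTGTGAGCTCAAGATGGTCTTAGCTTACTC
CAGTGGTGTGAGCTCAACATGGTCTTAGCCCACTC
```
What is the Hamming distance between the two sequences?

Mismatches (1-based): base 18: G→C; base 30: T→C; base 31: T→C.

3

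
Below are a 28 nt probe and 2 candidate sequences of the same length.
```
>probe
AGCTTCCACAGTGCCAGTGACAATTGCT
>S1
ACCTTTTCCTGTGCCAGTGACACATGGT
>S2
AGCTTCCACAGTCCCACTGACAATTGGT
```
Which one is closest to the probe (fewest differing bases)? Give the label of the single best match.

S2

S1 differs at 8 bases; S2 differs at 3 bases. The closest is S2.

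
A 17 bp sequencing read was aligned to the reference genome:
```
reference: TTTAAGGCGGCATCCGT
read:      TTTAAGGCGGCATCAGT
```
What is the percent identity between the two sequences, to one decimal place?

1 position differs (15), so 16 of 17 match: 16/17 = 94.12%.

94.1%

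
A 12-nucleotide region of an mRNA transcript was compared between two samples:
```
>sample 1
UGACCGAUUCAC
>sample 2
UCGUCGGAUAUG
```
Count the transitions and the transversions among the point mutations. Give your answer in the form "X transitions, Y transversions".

3 transitions, 5 transversions

Mismatches (1-based):
site 2: G→C (purine→pyrimidine, transversion)
site 3: A→G (purine→purine, transition)
site 4: C→U (pyrimidine→pyrimidine, transition)
site 7: A→G (purine→purine, transition)
site 8: U→A (pyrimidine→purine, transversion)
site 10: C→A (pyrimidine→purine, transversion)
site 11: A→U (purine→pyrimidine, transversion)
site 12: C→G (pyrimidine→purine, transversion)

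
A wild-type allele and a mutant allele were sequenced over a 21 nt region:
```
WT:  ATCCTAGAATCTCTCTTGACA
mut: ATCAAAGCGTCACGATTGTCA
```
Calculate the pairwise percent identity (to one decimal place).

61.9%

Mismatches at positions 4, 5, 8, 9, 12, 14, 15, 19 (1-based): 8 of 21.
Identical positions: 13/21 = 61.9% → 61.9%.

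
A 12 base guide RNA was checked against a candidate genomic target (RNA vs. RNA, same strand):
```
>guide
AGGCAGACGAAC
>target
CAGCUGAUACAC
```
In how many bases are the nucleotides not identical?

Mismatches (1-based): base 1: A→C; base 2: G→A; base 5: A→U; base 8: C→U; base 9: G→A; base 10: A→C.

6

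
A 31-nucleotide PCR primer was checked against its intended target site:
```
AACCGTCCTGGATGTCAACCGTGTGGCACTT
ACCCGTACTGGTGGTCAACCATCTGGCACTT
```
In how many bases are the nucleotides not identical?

6

Mismatches (1-based): base 2: A→C; base 7: C→A; base 12: A→T; base 13: T→G; base 21: G→A; base 23: G→C.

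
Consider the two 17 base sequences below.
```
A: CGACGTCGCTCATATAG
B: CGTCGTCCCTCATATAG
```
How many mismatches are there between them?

The sequences differ at sites 3, 8 (1-based) — 2 in total.

2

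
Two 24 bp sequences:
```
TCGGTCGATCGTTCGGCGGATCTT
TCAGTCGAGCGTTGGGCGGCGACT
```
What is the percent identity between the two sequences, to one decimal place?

70.8%

Mismatches at positions 3, 9, 14, 20, 21, 22, 23 (1-based): 7 of 24.
Identical positions: 17/24 = 70.83% → 70.8%.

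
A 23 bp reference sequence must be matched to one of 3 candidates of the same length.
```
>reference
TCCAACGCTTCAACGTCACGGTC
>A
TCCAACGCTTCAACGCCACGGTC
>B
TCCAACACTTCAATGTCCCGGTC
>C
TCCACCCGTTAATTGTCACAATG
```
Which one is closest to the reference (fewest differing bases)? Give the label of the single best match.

A differs at 1 base; B differs at 3 bases; C differs at 9 bases. The closest is A.

A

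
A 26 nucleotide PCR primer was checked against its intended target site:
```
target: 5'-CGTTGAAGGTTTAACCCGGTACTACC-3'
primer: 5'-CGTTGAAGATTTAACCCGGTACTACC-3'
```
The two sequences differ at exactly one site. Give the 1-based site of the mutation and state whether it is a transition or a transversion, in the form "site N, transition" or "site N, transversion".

Site 9 changes G→A. G is a purine and A is a purine, so this is a transition.

site 9, transition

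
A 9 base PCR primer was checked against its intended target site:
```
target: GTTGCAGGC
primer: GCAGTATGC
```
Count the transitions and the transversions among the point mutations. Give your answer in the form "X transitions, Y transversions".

2 transitions, 2 transversions

Transitions (purine↔purine or pyrimidine↔pyrimidine): 2 T→C, 5 C→T.
Transversions (purine↔pyrimidine): 3 T→A, 7 G→T.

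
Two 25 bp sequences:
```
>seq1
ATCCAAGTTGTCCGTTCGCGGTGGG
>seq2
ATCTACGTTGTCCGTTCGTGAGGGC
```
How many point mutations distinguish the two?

6

Mismatches (1-based): base 4: C→T; base 6: A→C; base 19: C→T; base 21: G→A; base 22: T→G; base 25: G→C.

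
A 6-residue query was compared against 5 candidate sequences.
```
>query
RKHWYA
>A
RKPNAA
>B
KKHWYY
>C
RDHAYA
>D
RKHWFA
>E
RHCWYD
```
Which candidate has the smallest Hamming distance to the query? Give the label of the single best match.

D

A differs at 3 residues; B differs at 2 residues; C differs at 2 residues; D differs at 1 residue; E differs at 3 residues. The closest is D.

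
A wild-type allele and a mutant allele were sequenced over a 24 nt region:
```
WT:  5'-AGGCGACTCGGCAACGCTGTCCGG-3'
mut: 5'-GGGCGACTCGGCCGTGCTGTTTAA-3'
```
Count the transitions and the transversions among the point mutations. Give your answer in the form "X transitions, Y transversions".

Transitions (purine↔purine or pyrimidine↔pyrimidine): 1 A→G, 14 A→G, 15 C→T, 21 C→T, 22 C→T, 23 G→A, 24 G→A.
Transversions (purine↔pyrimidine): 13 A→C.

7 transitions, 1 transversion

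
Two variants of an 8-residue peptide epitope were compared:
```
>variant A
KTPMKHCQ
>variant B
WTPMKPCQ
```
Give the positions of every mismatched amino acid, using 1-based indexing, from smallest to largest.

1, 6

Scanning 1-based: 1: K/W; 6: H/P.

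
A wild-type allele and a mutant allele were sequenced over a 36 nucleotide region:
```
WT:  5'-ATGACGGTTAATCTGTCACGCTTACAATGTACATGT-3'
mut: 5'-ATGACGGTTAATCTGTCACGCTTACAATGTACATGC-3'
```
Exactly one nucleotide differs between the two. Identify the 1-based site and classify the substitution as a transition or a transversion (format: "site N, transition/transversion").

site 36, transition

Site 36 changes T→C. T is a pyrimidine and C is a pyrimidine, so this is a transition.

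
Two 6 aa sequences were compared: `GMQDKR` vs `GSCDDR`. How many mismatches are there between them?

3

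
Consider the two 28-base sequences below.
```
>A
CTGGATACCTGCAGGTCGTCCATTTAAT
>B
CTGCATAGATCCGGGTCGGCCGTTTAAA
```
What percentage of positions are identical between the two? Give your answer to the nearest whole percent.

71%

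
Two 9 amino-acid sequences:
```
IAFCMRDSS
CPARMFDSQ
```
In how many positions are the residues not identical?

Comparing position by position, 6 positions differ: 1 (I/C), 2 (A/P), 3 (F/A), 4 (C/R), 6 (R/F), 9 (S/Q).

6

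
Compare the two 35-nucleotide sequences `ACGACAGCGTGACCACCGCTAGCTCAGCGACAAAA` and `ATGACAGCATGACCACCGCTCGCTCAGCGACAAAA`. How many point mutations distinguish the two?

3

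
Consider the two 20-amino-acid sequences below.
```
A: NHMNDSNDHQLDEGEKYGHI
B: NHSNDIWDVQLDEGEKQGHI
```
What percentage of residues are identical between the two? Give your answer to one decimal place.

5 positions differ (3, 6, 7, 9, 17), so 15 of 20 match: 15/20 = 75%.

75.0%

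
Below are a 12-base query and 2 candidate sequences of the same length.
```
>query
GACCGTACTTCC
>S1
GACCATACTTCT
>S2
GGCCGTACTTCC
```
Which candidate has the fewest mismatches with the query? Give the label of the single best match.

Hamming distances to query — S1: 2; S2: 1.
Smallest is S2 with 1 mismatch.

S2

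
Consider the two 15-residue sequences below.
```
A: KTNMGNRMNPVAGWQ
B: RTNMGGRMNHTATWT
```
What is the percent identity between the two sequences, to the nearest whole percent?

60%

Mismatches at positions 1, 6, 10, 11, 13, 15 (1-based): 6 of 15.
Identical positions: 9/15 = 60% → 60%.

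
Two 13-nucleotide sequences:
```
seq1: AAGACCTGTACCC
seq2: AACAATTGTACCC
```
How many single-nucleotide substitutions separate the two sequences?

The sequences differ at sites 3, 5, 6 (1-based) — 3 in total.

3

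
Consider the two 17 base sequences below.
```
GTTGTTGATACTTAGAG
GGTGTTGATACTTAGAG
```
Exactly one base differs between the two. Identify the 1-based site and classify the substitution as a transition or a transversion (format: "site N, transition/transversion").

site 2, transversion

Site 2 changes T→G. T is a pyrimidine and G is a purine, so this is a transversion.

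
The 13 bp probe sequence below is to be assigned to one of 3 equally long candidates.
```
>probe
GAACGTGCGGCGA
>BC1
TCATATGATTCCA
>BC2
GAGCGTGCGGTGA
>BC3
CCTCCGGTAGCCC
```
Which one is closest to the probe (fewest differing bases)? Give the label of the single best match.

BC2

Hamming distances to probe — BC1: 8; BC2: 2; BC3: 9.
Smallest is BC2 with 2 mismatches.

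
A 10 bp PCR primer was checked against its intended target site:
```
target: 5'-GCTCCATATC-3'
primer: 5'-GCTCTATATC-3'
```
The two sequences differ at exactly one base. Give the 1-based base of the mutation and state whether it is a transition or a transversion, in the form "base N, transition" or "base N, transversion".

The sequences differ only at base 5: C→T (pyrimidine→pyrimidine), a transition.

base 5, transition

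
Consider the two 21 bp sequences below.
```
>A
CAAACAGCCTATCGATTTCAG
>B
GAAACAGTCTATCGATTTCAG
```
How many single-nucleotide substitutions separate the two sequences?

2

Mismatches (1-based): position 1: C→G; position 8: C→T.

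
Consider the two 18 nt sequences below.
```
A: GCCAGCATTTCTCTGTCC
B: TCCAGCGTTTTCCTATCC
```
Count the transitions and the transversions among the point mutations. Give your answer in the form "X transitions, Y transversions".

Mismatches (1-based):
site 1: G→T (purine→pyrimidine, transversion)
site 7: A→G (purine→purine, transition)
site 11: C→T (pyrimidine→pyrimidine, transition)
site 12: T→C (pyrimidine→pyrimidine, transition)
site 15: G→A (purine→purine, transition)

4 transitions, 1 transversion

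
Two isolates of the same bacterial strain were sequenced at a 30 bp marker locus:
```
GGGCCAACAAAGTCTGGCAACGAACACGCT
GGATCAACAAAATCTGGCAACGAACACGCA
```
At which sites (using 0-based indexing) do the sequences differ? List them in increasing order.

Differences at site 2 (G→A), site 3 (C→T), site 11 (G→A), site 29 (T→A).

2, 3, 11, 29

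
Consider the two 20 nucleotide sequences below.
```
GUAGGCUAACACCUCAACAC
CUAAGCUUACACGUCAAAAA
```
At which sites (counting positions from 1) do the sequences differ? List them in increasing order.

1, 4, 8, 13, 18, 20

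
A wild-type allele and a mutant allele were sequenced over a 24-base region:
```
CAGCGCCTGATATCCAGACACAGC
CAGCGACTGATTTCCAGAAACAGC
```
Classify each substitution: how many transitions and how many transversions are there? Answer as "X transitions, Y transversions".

Transitions (purine↔purine or pyrimidine↔pyrimidine): none.
Transversions (purine↔pyrimidine): 6 C→A, 12 A→T, 19 C→A.

0 transitions, 3 transversions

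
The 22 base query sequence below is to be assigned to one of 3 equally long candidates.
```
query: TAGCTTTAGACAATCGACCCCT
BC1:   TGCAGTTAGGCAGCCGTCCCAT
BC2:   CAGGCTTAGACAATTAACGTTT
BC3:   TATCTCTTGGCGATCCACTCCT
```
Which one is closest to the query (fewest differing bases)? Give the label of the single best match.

Hamming distances to query — BC1: 9; BC2: 8; BC3: 7.
Smallest is BC3 with 7 mismatches.

BC3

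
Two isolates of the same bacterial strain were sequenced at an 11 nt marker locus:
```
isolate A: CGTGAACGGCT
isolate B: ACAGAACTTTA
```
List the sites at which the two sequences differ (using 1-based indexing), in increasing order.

Scanning 1-based: 1: C/A; 2: G/C; 3: T/A; 8: G/T; 9: G/T; 10: C/T; 11: T/A.

1, 2, 3, 8, 9, 10, 11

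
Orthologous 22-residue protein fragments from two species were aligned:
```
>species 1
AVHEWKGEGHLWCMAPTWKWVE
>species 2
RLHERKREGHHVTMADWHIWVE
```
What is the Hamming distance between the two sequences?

11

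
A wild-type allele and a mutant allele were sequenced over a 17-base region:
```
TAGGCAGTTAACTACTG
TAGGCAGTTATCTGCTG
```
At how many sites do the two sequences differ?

2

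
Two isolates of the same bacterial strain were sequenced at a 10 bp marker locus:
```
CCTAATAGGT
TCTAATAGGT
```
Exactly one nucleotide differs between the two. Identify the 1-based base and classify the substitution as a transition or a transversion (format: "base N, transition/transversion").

The sequences differ only at base 1: C→T (pyrimidine→pyrimidine), a transition.

base 1, transition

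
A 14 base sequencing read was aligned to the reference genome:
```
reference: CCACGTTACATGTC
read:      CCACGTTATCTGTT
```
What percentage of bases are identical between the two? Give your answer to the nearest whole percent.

3 positions differ (9, 10, 14), so 11 of 14 match: 11/14 = 78.57%.

79%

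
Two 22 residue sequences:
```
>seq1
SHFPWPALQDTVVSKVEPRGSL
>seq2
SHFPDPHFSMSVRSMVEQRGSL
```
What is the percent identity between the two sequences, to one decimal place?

Mismatches at positions 5, 7, 8, 9, 10, 11, 13, 15, 18 (1-based): 9 of 22.
Identical positions: 13/22 = 59.09% → 59.1%.

59.1%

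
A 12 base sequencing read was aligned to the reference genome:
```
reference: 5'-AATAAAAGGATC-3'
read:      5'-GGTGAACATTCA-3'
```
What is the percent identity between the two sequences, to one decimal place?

25.0%

Mismatches at positions 1, 2, 4, 7, 8, 9, 10, 11, 12 (1-based): 9 of 12.
Identical positions: 3/12 = 25% → 25.0%.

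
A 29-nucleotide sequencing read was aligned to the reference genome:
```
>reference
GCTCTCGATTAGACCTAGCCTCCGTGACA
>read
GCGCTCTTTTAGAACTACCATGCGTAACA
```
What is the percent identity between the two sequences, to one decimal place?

Mismatches at positions 3, 7, 8, 14, 18, 20, 22, 26 (1-based): 8 of 29.
Identical positions: 21/29 = 72.41% → 72.4%.

72.4%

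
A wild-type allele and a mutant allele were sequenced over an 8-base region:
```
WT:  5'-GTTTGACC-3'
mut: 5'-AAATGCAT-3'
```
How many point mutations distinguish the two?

Mismatches (1-based): site 1: G→A; site 2: T→A; site 3: T→A; site 6: A→C; site 7: C→A; site 8: C→T.

6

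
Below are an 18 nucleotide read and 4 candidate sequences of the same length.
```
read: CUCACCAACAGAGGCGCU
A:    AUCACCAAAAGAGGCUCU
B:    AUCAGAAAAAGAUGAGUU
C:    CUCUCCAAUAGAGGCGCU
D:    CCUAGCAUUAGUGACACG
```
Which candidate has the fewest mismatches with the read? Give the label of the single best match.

Hamming distances to read — A: 3; B: 7; C: 2; D: 9.
Smallest is C with 2 mismatches.

C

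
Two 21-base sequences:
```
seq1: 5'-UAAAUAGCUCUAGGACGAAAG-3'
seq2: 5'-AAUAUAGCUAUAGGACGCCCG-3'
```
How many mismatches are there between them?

The sequences differ at positions 1, 3, 10, 18, 19, 20 (1-based) — 6 in total.

6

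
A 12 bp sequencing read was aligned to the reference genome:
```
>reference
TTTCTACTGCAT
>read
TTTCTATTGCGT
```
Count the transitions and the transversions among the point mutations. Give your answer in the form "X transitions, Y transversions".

Mismatches (1-based):
base 7: C→T (pyrimidine→pyrimidine, transition)
base 11: A→G (purine→purine, transition)

2 transitions, 0 transversions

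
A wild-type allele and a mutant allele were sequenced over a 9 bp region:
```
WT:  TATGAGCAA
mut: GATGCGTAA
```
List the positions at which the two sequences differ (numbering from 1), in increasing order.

Scanning 1-based: 1: T/G; 5: A/C; 7: C/T.

1, 5, 7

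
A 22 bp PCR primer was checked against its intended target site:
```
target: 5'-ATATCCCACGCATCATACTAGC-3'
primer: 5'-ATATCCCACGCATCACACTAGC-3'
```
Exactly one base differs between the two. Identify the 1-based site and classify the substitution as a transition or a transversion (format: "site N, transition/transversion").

The sequences differ only at site 16: T→C (pyrimidine→pyrimidine), a transition.

site 16, transition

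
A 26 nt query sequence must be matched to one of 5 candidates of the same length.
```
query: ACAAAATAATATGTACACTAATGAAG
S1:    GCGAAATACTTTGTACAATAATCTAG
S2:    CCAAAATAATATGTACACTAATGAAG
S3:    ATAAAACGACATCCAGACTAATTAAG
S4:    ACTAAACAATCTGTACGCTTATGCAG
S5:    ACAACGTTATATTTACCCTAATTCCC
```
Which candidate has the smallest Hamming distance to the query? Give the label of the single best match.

S2

Hamming distances to query — S1: 7; S2: 1; S3: 8; S4: 6; S5: 9.
Smallest is S2 with 1 mismatch.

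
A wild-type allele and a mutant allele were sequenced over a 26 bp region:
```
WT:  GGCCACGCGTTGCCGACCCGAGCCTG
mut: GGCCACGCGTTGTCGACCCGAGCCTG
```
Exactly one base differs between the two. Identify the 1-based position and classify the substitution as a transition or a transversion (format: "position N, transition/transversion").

position 13, transition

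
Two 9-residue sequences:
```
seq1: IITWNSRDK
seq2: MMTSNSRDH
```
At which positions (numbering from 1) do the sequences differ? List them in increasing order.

Scanning 1-based: 1: I/M; 2: I/M; 4: W/S; 9: K/H.

1, 2, 4, 9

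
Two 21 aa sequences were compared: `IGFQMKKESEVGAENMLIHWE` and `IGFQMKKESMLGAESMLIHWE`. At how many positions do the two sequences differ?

3

Comparing position by position, 3 positions differ: 10 (E/M), 11 (V/L), 15 (N/S).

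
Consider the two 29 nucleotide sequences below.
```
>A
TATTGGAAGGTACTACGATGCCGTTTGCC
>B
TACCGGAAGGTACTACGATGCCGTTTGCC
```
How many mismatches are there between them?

Mismatches (1-based): base 3: T→C; base 4: T→C.

2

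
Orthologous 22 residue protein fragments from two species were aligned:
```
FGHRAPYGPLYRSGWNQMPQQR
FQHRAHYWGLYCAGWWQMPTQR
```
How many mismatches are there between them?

Comparing position by position, 8 positions differ: 2 (G/Q), 6 (P/H), 8 (G/W), 9 (P/G), 12 (R/C), 13 (S/A), 16 (N/W), 20 (Q/T).

8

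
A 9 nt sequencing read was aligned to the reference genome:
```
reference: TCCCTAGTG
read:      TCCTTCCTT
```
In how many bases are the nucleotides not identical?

4

The sequences differ at bases 4, 6, 7, 9 (1-based) — 4 in total.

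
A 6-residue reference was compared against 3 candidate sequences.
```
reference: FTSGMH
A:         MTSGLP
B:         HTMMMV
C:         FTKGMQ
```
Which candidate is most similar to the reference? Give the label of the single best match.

C

A differs at 3 residues; B differs at 4 residues; C differs at 2 residues. The closest is C.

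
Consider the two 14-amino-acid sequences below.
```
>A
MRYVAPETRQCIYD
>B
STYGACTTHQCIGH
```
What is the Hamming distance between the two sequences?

The sequences differ at residues 1, 2, 4, 6, 7, 9, 13, 14 (1-based) — 8 in total.

8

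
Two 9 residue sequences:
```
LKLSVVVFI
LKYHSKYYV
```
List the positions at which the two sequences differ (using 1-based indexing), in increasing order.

Scanning 1-based: 3: L/Y; 4: S/H; 5: V/S; 6: V/K; 7: V/Y; 8: F/Y; 9: I/V.

3, 4, 5, 6, 7, 8, 9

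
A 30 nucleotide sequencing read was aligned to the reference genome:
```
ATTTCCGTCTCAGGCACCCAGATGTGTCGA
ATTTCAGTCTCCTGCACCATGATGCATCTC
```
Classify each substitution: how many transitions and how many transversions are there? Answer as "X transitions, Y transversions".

2 transitions, 7 transversions

Transitions (purine↔purine or pyrimidine↔pyrimidine): 25 T→C, 26 G→A.
Transversions (purine↔pyrimidine): 6 C→A, 12 A→C, 13 G→T, 19 C→A, 20 A→T, 29 G→T, 30 A→C.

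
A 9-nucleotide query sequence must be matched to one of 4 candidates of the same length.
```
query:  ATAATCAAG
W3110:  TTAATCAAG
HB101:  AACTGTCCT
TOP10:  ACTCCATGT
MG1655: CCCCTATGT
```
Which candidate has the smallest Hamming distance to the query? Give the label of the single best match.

W3110 differs at 1 base; HB101 differs at 8 bases; TOP10 differs at 8 bases; MG1655 differs at 8 bases. The closest is W3110.

W3110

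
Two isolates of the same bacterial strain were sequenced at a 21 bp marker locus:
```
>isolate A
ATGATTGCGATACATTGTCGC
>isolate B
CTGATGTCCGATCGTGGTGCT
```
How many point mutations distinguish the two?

12

Comparing position by position, 12 sites differ: 1 (A/C), 6 (T/G), 7 (G/T), 9 (G/C), 10 (A/G), 11 (T/A), 12 (A/T), 14 (A/G), 16 (T/G), 19 (C/G), 20 (G/C), 21 (C/T).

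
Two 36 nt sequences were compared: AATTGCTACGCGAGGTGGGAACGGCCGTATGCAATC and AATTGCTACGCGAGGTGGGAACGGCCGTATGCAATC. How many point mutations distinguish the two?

0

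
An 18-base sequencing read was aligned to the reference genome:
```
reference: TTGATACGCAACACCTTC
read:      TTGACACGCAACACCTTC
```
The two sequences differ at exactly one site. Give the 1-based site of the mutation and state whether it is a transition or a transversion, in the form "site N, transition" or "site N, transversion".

Site 5 changes T→C. T is a pyrimidine and C is a pyrimidine, so this is a transition.

site 5, transition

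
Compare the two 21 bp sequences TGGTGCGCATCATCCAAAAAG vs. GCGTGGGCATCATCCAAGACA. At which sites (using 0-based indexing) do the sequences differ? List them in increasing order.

0, 1, 5, 17, 19, 20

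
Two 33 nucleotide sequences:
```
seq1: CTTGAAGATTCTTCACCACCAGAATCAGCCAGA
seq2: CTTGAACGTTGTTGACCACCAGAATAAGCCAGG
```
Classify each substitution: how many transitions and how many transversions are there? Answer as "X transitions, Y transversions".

2 transitions, 4 transversions

Mismatches (1-based):
site 7: G→C (purine→pyrimidine, transversion)
site 8: A→G (purine→purine, transition)
site 11: C→G (pyrimidine→purine, transversion)
site 14: C→G (pyrimidine→purine, transversion)
site 26: C→A (pyrimidine→purine, transversion)
site 33: A→G (purine→purine, transition)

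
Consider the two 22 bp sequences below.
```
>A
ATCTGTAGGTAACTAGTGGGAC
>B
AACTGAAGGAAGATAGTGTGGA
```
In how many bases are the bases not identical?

8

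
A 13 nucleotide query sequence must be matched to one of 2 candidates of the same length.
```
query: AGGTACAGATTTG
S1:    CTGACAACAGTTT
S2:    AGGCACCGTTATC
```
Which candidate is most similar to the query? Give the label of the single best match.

S2

S1 differs at 8 bases; S2 differs at 5 bases. The closest is S2.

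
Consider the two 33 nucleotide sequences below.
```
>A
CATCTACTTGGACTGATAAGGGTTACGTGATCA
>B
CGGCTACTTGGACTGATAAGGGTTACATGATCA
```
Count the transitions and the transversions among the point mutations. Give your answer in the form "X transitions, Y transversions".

2 transitions, 1 transversion

Transitions (purine↔purine or pyrimidine↔pyrimidine): 2 A→G, 27 G→A.
Transversions (purine↔pyrimidine): 3 T→G.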